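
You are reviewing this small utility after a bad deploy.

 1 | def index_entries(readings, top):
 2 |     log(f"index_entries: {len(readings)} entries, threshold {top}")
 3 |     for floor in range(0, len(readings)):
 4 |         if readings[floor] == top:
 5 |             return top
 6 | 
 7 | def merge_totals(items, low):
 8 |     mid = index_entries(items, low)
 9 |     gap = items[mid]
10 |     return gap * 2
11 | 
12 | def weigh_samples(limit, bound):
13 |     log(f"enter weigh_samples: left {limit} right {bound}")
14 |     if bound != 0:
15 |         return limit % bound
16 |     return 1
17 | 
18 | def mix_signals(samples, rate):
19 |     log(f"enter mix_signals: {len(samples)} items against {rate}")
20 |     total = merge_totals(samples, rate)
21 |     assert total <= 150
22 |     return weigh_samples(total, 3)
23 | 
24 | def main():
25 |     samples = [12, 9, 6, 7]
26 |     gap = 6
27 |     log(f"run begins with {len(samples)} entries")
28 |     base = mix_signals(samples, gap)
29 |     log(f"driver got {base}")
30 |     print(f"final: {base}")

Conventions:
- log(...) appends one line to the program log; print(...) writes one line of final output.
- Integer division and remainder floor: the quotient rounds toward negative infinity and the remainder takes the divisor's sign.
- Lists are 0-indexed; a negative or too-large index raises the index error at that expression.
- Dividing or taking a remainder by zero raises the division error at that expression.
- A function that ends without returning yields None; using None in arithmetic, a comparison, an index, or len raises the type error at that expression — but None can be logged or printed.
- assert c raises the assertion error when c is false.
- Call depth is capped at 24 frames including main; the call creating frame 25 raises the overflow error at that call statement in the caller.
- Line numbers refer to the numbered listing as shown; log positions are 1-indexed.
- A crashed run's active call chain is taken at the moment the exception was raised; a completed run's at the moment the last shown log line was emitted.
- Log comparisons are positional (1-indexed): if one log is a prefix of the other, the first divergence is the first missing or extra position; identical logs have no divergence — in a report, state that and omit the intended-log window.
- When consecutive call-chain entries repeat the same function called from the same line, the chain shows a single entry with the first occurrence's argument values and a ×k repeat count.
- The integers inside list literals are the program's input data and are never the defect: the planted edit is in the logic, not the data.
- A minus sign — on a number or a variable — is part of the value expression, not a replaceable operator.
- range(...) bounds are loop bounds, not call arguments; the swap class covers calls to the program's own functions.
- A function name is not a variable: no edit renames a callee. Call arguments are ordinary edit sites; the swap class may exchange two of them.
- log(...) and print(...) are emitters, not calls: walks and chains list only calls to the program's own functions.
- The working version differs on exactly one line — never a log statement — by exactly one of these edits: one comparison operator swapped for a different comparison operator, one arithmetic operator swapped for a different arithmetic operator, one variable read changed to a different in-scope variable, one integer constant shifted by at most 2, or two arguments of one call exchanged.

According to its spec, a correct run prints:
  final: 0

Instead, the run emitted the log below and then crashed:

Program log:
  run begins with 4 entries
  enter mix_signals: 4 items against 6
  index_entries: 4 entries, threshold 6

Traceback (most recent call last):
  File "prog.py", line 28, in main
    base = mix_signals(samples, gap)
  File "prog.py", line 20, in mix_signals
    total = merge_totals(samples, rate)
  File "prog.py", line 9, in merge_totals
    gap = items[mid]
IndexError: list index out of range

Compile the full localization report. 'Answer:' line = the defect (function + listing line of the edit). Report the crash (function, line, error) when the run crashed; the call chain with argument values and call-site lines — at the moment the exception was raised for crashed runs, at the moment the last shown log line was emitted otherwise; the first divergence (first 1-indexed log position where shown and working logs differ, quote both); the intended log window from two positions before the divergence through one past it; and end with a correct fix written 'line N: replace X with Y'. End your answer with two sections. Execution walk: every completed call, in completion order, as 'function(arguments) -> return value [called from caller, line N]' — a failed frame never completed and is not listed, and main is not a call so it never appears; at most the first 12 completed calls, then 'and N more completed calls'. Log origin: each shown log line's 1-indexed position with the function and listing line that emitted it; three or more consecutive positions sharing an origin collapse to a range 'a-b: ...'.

Answer: the defect is in index_entries at line 5.
Key fact: A complete run would log 'enter weigh_samples: left 12 right 3' next, but this one stopped at 3 lines.
Crash: merge_totals, line 9, IndexError.
Call chain: main -> mix_signals([12, 9, 6, 7], 6) (called at line 28) -> merge_totals([12, 9, 6, 7], 6) (called at line 20).
First divergence: position 4 — the faulty run's log ends after 3 lines; the working version continues with 'enter weigh_samples: left 12 right 3'.
Intended log window:
  2: enter mix_signals: 4 items against 6
  3: index_entries: 4 entries, threshold 6
  4: enter weigh_samples: left 12 right 3
  5: driver got 0
Execution walk:
  index_entries([12, 9, 6, 7], 6) -> 6  [called from merge_totals, line 8]
Origin of each log line:
  1: from main, line 27
  2: from mix_signals, line 19
  3: from index_entries, line 2
A correct fix: line 5: replace `top` with `floor`.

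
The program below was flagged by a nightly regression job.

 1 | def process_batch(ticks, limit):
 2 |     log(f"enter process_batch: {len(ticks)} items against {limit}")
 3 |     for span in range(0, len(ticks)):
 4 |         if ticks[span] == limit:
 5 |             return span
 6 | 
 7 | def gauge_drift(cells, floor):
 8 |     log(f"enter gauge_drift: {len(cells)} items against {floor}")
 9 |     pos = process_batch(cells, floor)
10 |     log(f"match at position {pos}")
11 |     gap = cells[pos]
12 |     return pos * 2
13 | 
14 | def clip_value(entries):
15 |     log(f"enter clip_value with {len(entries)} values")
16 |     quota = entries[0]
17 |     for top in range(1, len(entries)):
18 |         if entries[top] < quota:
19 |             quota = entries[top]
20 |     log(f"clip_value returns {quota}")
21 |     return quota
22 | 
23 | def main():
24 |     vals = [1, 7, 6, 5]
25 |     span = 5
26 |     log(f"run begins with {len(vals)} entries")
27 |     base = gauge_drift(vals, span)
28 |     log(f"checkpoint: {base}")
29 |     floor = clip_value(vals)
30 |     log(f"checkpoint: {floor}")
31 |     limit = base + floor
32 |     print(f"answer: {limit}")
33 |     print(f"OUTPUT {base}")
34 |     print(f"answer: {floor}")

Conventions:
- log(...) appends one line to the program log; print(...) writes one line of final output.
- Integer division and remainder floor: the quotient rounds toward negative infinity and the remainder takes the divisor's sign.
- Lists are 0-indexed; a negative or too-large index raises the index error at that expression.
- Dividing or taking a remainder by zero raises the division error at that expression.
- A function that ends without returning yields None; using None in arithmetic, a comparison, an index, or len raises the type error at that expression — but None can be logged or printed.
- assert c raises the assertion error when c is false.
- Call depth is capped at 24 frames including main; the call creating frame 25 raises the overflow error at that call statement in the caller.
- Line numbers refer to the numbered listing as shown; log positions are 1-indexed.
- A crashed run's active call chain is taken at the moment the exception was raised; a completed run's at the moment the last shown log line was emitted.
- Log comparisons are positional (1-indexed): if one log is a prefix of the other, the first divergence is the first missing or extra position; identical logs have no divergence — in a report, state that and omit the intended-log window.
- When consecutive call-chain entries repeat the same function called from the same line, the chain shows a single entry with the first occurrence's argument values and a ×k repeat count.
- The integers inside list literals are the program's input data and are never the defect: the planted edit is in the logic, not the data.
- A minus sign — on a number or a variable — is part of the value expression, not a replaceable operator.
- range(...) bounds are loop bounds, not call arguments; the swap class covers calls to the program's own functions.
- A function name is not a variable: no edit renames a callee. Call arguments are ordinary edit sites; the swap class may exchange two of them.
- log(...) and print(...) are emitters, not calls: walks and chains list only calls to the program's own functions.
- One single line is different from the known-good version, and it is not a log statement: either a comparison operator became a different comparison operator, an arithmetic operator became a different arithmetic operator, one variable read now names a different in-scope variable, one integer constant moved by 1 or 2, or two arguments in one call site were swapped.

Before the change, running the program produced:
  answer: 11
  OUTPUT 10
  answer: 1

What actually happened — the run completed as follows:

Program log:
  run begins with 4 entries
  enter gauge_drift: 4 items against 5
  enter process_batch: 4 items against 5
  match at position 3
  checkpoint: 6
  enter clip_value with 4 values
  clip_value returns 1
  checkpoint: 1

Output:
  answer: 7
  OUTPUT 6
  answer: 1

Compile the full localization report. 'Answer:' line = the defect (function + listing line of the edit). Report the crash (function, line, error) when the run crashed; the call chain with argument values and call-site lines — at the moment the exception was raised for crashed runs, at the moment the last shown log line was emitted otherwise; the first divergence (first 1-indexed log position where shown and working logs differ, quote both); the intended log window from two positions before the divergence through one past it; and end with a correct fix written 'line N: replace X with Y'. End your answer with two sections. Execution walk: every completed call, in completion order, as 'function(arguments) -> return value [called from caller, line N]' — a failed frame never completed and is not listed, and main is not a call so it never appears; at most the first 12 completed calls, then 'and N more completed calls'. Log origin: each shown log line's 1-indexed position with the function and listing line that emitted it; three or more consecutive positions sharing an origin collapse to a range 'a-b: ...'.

Answer: the defect is in gauge_drift at line 12.
Core observation: The earliest visible damage is log position 5 — 'checkpoint: 6' rather than the intended 'checkpoint: 10'.
Call chain: main.
First divergence: at position 5 the run shows 'checkpoint: 6' where the working version logs 'checkpoint: 10'.
Intended log window:
  3: enter process_batch: 4 items against 5
  4: match at position 3
  5: checkpoint: 10
  6: enter clip_value with 4 values
Execution walk:
  process_batch([1, 7, 6, 5], 5) -> 3  [called from gauge_drift, line 9]
  gauge_drift([1, 7, 6, 5], 5) -> 6  [called from main, line 27]
  clip_value([1, 7, 6, 5]) -> 1  [called from main, line 29]
Origin of each log line:
  1: from main, line 26
  2: from gauge_drift, line 8
  3: from process_batch, line 2
  4: from gauge_drift, line 10
  5: from main, line 28
  6: from clip_value, line 15
  7: from clip_value, line 20
  8: from main, line 30
A correct fix: line 12: replace `pos` with `gap`.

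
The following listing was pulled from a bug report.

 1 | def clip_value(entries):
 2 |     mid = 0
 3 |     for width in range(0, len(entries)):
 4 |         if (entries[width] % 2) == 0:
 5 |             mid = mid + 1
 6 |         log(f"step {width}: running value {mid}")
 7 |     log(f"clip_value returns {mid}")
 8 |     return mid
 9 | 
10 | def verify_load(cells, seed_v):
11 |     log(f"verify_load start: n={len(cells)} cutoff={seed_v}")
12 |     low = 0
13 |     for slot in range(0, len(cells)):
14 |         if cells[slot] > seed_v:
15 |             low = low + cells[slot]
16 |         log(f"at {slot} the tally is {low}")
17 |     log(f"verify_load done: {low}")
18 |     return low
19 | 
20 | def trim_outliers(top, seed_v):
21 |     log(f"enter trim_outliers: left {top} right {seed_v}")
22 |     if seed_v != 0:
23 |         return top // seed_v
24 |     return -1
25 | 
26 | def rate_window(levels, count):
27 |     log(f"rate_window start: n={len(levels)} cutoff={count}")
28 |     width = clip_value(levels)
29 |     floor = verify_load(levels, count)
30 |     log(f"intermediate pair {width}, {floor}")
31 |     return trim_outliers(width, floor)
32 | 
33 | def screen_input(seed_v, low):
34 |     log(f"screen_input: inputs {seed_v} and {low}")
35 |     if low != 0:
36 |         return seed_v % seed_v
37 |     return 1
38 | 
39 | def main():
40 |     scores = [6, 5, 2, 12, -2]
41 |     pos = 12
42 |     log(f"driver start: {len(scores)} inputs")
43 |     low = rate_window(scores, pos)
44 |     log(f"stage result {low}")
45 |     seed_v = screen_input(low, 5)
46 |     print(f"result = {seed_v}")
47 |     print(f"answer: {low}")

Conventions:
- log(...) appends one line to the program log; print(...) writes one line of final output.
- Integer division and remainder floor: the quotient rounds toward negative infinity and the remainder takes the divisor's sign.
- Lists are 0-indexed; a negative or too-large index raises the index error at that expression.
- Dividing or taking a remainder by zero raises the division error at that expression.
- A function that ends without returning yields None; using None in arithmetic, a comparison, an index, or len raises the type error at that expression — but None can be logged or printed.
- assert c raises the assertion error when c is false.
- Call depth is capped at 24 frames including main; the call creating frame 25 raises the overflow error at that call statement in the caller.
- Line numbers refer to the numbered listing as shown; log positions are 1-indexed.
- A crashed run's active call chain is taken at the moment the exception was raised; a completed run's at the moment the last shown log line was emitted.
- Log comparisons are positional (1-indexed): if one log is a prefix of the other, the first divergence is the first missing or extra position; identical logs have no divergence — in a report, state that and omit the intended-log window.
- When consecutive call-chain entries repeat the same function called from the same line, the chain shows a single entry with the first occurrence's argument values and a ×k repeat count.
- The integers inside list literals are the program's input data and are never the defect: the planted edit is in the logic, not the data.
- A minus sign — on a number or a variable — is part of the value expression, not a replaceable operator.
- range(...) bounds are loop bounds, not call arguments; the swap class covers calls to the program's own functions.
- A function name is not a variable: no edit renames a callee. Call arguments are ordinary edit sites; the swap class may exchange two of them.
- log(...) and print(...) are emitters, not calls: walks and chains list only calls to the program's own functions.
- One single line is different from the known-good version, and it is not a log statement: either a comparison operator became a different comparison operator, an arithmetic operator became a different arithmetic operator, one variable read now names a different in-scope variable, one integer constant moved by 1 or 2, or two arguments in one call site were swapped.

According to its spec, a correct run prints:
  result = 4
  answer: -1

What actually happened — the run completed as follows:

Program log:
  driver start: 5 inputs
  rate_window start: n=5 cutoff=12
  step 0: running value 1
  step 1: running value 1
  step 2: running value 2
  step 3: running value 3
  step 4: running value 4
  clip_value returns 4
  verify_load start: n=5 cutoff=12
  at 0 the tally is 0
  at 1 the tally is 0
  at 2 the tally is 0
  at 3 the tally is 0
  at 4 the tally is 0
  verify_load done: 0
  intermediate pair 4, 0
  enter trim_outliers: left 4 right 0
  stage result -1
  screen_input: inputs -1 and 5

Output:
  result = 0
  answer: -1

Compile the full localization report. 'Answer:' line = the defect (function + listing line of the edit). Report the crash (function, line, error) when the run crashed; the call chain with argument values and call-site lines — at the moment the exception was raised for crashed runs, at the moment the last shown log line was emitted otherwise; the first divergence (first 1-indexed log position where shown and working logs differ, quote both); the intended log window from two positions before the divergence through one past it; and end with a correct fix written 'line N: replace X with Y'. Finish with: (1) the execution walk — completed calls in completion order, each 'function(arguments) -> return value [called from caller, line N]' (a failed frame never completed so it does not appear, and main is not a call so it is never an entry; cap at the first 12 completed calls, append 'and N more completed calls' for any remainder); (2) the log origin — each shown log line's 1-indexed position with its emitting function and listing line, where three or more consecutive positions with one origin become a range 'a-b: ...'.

Answer: the defect is in screen_input at line 36.
Core observation: Log streams are identical — the defect surfaces only in the printed output.
Call chain: main -> screen_input(-1, 5) (called at line 45).
First divergence: none — the logs agree in full.
Execution walk:
  clip_value([6, 5, 2, 12, -2]) -> 4  [called from rate_window, line 28]
  verify_load([6, 5, 2, 12, -2], 12) -> 0  [called from rate_window, line 29]
  trim_outliers(4, 0) -> -1  [called from rate_window, line 31]
  rate_window([6, 5, 2, 12, -2], 12) -> -1  [called from main, line 43]
  screen_input(-1, 5) -> 0  [called from main, line 45]
Log origin:
  1: from main, line 42
  2: from rate_window, line 27
  3-7: from clip_value, line 6
  8: from clip_value, line 7
  9: from verify_load, line 11
  10-14: from verify_load, line 16
  15: from verify_load, line 17
  16: from rate_window, line 30
  17: from trim_outliers, line 21
  18: from main, line 44
  19: from screen_input, line 34
A correct fix: line 36: replace `seed_v % seed_v` with `seed_v % low`.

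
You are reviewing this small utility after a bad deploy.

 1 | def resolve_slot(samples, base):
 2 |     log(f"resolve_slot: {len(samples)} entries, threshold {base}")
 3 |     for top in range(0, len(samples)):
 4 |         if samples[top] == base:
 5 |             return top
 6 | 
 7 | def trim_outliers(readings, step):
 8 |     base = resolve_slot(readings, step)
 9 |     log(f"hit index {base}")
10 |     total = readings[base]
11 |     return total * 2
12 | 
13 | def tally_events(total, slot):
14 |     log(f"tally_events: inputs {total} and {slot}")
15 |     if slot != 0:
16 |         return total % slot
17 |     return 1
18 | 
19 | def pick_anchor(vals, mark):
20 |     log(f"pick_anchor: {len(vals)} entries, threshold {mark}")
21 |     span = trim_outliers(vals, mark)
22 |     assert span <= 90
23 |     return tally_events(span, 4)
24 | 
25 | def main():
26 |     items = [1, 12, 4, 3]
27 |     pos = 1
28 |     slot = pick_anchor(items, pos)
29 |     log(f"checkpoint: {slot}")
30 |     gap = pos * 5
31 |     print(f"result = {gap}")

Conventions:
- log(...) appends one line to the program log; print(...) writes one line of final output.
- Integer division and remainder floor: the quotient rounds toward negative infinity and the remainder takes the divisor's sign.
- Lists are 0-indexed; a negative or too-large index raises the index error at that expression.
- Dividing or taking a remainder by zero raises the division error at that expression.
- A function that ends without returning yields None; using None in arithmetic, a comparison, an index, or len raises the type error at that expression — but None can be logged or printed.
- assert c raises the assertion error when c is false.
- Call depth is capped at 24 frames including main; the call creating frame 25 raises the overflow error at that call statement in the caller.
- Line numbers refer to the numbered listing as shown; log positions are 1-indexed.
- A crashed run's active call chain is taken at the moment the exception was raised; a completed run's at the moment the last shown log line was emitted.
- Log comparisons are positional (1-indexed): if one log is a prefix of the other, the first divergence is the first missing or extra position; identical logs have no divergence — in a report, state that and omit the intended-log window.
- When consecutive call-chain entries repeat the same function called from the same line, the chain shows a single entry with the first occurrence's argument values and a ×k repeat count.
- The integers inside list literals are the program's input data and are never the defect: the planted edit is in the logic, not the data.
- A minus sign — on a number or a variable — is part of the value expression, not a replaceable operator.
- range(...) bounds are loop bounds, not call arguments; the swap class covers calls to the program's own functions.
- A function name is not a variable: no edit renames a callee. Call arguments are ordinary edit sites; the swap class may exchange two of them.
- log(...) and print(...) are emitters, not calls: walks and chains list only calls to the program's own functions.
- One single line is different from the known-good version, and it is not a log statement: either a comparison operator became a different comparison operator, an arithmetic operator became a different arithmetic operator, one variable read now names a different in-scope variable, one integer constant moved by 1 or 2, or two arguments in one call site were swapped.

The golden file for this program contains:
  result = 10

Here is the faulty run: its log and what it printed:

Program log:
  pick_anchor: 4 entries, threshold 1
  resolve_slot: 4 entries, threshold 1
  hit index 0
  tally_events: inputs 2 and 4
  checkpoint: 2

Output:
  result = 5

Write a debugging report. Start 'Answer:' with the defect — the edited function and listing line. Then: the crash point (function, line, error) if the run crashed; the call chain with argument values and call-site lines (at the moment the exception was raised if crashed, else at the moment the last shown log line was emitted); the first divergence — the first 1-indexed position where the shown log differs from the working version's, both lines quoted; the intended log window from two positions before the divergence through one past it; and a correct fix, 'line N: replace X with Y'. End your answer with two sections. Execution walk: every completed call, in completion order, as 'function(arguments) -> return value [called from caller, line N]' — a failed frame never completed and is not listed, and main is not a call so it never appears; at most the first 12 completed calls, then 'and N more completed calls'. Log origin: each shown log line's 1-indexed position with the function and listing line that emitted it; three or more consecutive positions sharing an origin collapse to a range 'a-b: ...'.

Answer: the defect is in main at line 30.
Core observation: Nothing in the log betrays the bug — only the output does.
Call chain: main.
First divergence: none (the log streams are identical).
Execution walk:
  resolve_slot([1, 12, 4, 3], 1) -> 0  [called from trim_outliers, line 8]
  trim_outliers([1, 12, 4, 3], 1) -> 2  [called from pick_anchor, line 21]
  tally_events(2, 4) -> 2  [called from pick_anchor, line 23]
  pick_anchor([1, 12, 4, 3], 1) -> 2  [called from main, line 28]
Log line origins:
  1: emitted by pick_anchor (line 20)
  2: emitted by resolve_slot (line 2)
  3: emitted by trim_outliers (line 9)
  4: emitted by tally_events (line 14)
  5: emitted by main (line 29)
A correct fix: line 30: replace `pos` with `slot`.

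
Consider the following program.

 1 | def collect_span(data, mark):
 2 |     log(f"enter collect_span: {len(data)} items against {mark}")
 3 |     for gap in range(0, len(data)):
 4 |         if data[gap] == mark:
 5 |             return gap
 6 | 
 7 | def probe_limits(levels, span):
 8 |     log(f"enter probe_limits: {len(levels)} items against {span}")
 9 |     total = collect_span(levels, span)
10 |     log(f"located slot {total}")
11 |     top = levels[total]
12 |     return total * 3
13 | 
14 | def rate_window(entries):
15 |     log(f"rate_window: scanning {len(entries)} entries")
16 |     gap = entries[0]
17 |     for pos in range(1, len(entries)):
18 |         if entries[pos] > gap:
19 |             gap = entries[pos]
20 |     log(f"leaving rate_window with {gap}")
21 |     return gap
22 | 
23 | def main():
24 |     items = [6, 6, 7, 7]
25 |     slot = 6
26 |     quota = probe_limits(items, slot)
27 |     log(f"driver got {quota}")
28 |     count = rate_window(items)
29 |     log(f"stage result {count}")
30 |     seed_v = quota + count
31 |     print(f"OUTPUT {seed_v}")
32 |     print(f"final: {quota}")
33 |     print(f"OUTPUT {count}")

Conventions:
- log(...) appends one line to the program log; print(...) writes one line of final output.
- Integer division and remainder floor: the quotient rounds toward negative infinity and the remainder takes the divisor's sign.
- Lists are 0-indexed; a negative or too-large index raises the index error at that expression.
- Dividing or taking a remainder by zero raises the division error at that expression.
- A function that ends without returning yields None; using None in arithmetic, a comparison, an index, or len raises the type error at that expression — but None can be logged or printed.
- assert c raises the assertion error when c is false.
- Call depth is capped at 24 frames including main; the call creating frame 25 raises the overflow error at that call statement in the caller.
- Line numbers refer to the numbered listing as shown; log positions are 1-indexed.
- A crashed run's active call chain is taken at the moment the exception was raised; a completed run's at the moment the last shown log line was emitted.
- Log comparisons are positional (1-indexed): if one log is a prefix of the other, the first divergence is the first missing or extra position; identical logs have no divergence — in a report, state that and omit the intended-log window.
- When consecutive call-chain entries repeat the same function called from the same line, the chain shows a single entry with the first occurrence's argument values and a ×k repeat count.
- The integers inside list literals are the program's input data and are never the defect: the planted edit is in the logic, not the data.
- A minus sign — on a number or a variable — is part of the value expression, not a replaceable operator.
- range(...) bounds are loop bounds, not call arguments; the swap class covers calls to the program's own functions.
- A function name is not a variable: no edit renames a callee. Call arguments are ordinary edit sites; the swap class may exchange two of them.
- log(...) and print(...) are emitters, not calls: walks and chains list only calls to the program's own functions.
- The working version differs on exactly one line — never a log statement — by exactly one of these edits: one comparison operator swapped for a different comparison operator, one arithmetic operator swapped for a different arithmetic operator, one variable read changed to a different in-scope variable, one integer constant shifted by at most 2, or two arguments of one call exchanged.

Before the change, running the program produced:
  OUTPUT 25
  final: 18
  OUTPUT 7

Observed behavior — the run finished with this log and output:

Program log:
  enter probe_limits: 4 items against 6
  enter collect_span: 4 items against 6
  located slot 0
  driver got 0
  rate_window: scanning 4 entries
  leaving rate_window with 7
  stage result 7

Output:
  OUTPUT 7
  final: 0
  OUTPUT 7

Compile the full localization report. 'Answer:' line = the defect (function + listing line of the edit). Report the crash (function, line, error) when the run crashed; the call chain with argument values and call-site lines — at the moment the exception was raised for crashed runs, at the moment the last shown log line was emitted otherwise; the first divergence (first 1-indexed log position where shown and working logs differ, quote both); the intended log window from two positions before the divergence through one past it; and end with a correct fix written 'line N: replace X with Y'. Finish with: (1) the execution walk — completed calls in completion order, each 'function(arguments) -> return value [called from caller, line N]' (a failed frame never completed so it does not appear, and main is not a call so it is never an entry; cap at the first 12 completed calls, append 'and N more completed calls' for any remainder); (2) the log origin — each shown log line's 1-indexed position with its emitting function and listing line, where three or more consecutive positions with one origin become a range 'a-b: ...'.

Answer: the defect is in probe_limits at line 12.
Key fact: Log line 4 is where behavior first shows: 'driver got 0' appears instead of 'driver got 18'.
Call chain: main.
First divergence: at position 4 the run shows 'driver got 0' where the working version logs 'driver got 18'.
Intended log window:
  2: enter collect_span: 4 items against 6
  3: located slot 0
  4: driver got 18
  5: rate_window: scanning 4 entries
Execution walk:
  collect_span([6, 6, 7, 7], 6) -> 0  [called from probe_limits, line 9]
  probe_limits([6, 6, 7, 7], 6) -> 0  [called from main, line 26]
  rate_window([6, 6, 7, 7]) -> 7  [called from main, line 28]
Origin of each log line:
  1: from probe_limits, line 8
  2: from collect_span, line 2
  3: from probe_limits, line 10
  4: from main, line 27
  5: from rate_window, line 15
  6: from rate_window, line 20
  7: from main, line 29
A correct fix: line 12: replace `total` with `top`.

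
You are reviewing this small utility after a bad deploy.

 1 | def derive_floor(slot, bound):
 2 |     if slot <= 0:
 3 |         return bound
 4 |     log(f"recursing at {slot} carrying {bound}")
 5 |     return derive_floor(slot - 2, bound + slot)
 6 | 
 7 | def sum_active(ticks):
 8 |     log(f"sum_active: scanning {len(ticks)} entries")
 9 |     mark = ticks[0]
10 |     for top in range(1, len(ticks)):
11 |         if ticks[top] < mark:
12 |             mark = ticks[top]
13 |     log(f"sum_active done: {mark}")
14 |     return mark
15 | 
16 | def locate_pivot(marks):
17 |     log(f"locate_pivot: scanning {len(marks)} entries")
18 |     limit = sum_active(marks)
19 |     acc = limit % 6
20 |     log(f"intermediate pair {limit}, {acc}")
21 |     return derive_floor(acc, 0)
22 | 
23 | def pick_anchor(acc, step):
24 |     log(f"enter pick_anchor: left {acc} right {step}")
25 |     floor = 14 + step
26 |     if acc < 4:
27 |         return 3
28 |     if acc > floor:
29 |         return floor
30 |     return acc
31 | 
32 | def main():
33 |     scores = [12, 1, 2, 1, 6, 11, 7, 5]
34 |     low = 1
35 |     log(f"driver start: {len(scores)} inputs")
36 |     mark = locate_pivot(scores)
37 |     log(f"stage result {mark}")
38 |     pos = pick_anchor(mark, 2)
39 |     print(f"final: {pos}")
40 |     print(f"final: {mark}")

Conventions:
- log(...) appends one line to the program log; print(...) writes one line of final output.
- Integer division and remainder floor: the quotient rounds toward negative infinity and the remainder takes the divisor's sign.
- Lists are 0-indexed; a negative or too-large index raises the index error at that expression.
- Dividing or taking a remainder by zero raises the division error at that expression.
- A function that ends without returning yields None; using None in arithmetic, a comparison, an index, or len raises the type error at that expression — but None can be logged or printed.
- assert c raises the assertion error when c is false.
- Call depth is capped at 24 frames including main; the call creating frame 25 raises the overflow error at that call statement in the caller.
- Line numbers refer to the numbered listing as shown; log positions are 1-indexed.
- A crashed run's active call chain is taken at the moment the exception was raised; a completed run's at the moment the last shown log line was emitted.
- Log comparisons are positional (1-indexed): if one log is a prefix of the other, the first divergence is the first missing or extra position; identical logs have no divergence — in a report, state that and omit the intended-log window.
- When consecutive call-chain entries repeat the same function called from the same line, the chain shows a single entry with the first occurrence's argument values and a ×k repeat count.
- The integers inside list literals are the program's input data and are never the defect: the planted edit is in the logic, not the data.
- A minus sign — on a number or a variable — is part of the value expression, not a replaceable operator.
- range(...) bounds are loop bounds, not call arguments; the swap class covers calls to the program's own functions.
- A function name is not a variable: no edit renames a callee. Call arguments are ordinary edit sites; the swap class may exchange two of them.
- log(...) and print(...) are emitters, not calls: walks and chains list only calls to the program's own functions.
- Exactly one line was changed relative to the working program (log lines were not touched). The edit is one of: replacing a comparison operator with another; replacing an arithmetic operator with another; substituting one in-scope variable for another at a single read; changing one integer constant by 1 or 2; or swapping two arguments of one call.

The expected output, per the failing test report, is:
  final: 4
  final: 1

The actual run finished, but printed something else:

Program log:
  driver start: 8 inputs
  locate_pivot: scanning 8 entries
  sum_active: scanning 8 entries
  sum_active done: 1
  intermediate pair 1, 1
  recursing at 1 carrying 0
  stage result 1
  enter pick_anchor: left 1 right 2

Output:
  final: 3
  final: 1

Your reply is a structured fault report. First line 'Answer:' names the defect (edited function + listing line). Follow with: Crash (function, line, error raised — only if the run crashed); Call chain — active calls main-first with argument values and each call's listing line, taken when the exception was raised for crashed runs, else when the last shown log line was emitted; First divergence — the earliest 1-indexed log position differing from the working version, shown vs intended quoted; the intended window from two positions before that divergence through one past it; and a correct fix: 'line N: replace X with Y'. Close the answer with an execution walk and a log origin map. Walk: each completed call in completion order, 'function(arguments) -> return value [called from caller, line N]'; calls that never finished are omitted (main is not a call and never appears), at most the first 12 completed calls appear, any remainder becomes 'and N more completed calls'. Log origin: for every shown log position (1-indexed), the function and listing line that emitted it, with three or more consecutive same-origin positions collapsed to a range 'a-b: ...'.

Answer: the defect is in pick_anchor at line 27.
Key fact: The logs agree in full; only the final output differs.
Call chain: main -> pick_anchor(1, 2) (called at line 38).
First divergence: there is none — every log position agrees.
Execution walk:
  sum_active([12, 1, 2, 1, 6, 11, 7, 5]) -> 1  [called from locate_pivot, line 18]
  derive_floor(-1, 1) -> 1  [called from derive_floor, line 5]
  derive_floor(1, 0) -> 1  [called from locate_pivot, line 21]
  locate_pivot([12, 1, 2, 1, 6, 11, 7, 5]) -> 1  [called from main, line 36]
  pick_anchor(1, 2) -> 3  [called from main, line 38]
Log origins:
  1 — main, line 35
  2 — locate_pivot, line 17
  3 — sum_active, line 8
  4 — sum_active, line 13
  5 — locate_pivot, line 20
  6 — derive_floor, line 4
  7 — main, line 37
  8 — pick_anchor, line 24
A correct fix: line 27: replace `3` with `4`.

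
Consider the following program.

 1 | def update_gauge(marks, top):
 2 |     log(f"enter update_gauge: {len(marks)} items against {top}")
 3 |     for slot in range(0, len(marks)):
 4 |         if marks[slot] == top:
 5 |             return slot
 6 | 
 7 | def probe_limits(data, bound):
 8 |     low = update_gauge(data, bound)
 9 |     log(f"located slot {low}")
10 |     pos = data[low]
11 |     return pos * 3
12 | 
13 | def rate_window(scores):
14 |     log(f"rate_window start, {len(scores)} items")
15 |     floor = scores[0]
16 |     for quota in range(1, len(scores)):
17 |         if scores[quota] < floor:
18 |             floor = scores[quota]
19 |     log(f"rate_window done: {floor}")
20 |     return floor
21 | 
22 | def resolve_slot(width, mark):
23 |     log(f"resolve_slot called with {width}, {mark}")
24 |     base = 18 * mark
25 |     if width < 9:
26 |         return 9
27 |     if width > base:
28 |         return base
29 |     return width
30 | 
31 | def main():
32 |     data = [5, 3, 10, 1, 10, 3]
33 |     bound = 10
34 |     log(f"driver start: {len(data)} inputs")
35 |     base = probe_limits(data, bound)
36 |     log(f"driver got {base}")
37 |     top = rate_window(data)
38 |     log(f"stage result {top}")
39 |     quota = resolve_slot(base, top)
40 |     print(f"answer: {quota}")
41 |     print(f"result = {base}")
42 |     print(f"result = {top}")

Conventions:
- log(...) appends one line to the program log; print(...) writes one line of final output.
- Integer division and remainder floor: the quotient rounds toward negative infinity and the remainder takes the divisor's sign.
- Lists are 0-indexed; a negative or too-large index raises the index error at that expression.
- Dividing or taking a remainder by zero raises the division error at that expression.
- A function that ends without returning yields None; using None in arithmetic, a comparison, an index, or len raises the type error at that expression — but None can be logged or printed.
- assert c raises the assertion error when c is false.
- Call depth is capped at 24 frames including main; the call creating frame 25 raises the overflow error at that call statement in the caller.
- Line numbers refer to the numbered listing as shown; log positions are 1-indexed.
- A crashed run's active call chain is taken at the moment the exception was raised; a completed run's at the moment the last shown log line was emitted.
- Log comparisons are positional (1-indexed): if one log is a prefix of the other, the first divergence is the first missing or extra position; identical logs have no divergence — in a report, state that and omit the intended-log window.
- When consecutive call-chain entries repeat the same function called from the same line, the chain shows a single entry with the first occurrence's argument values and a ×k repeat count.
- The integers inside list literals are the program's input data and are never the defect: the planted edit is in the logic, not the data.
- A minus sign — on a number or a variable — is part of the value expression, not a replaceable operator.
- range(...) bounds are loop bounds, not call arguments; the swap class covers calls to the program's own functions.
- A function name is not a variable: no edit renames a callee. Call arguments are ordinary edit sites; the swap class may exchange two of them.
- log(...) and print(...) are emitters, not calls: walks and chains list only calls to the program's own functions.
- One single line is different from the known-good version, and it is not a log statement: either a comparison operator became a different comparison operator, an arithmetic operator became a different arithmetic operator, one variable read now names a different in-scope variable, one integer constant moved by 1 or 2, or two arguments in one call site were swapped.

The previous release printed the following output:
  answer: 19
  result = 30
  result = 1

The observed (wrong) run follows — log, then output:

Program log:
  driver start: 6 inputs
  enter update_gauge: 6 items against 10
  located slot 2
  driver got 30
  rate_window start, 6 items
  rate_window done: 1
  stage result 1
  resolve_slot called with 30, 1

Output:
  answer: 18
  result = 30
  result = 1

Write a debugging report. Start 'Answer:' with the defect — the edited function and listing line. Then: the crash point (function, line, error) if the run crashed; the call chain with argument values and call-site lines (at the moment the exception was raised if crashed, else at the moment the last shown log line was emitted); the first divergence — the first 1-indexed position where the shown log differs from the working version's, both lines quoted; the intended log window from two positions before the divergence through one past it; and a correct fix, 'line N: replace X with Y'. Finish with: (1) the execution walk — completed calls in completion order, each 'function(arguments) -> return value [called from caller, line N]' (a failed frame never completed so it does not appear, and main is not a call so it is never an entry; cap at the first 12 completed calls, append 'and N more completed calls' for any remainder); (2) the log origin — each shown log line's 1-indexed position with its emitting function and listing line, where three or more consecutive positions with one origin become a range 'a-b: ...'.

Answer: the defect is in resolve_slot at line 24.
Key observation: Log streams are identical — the defect surfaces only in the printed output.
Call chain: main -> resolve_slot(30, 1) (called at line 39).
First divergence: none; the two logs match at every position.
Execution walk:
  update_gauge([5, 3, 10, 1, 10, 3], 10) -> 2  [called from probe_limits, line 8]
  probe_limits([5, 3, 10, 1, 10, 3], 10) -> 30  [called from main, line 35]
  rate_window([5, 3, 10, 1, 10, 3]) -> 1  [called from main, line 37]
  resolve_slot(30, 1) -> 18  [called from main, line 39]
Log origins:
  1: from main, line 34
  2: from update_gauge, line 2
  3: from probe_limits, line 9
  4: from main, line 36
  5: from rate_window, line 14
  6: from rate_window, line 19
  7: from main, line 38
  8: from resolve_slot, line 23
A correct fix: line 24: replace `*` with `+`.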